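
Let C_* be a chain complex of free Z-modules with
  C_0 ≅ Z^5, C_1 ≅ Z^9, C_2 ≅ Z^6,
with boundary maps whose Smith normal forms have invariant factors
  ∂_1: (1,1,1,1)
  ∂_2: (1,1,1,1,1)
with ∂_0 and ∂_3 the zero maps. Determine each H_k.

H_0 ≅ Z,  H_1 = 0,  H_2 ≅ Z.

H_0: b_0 = 5 − 0 − 4 = 1; torsion from ∂_1 factors > 1: none. So H_0 ≅ Z.
H_1: b_1 = 9 − 4 − 5 = 0; torsion from ∂_2 factors > 1: none. So H_1 ≅ 0.
H_2: b_2 = 6 − 5 − 0 = 1; torsion from ∂_3 factors > 1: none. So H_2 ≅ Z.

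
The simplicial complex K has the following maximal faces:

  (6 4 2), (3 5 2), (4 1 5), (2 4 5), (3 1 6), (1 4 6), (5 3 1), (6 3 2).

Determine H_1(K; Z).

H_1 ≅ 0.

Take the total order 1 < 2 < 3 < 4 < 5 < 6 on the vertex set. Then K (dimension 2) consists of the simplices:

  0-simplices (6): [1], [2], [3], [4], [5], [6]
  1-simplices (12): [1,3], [1,4], [1,5], [1,6], [2,3], [2,4], [2,5], [2,6], [3,5], [3,6], [4,5], [4,6]
  2-simplices (8): [1,3,5], [1,3,6], [1,4,5], [1,4,6], [2,3,5], [2,3,6], [2,4,5], [2,4,6]

Hence C_0 ≅ Z^6, C_1 ≅ Z^12, C_2 ≅ Z^8.

Boundary ∂_1: C_1 → C_0 sends each edge [p,q] (with p < q) to q − p. For instance
  ∂[2,6] = [6] − [2].
This gives a 6×12 integer matrix of rank 5; reducing to Smith normal form yields diagonal entries (1,1,1,1,1).

∂_2: C_2 → C_1 sends each 2-simplex [p,q,r] to [q,r] − [p,r] + [p,q]. For instance
  ∂[2,4,5] = [4,5] − [2,5] + [2,4],
  ∂[1,3,5] = [3,5] − [1,5] + [1,3].
As a 12×8 matrix over Z this has rank 7, with invariant factors (1,1,1,1,1,1,1).

Computing H_k = (kernel of ∂_k) / (image of ∂_{k+1}):

  H_1: rank ker ∂_1 − rank ∂_2 = (12 − 5) − 7 = 0, and the invariant factors of ∂_2 are all 1, so H_1 = 0.

(K is a triangulation of the 2-sphere S^2.)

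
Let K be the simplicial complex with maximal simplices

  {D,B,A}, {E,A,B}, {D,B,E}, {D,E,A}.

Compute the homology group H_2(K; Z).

Fix the vertex order A < B < D < E and write every simplex with vertices in increasing order. Then dim K = 2 and the simplices of K are:

  0-simplices (4): A, B, D, E
  1-simplices (6): AB, AD, AE, BD, BE, DE
  2-simplices (4): ABD, ABE, ADE, BDE

Hence C_0 ≅ Z^4, C_1 ≅ Z^6, C_2 ≅ Z^4.

The boundary map ∂_1: C_1 → C_0 maps an edge to its endpoints' difference, ∂[p,q] = q − p.
As a 4×6 matrix over Z this has rank 3, with invariant factors (1,1,1).

∂_2: C_2 → C_1 acts by ∂[p,q,r] = [q,r] − [p,r] + [p,q]. For instance
  ∂ABD = BD − AD + AB,
  ∂ADE = DE − AE + AD.
The resulting 6×4 matrix has rank 3, and its Smith normal form has invariant factors (1,1,1).

Reading off H_k = ker ∂_k / im ∂_{k+1}:

  H_2: rank ker ∂_2 − rank ∂_3 = (4 − 3) − 0 = 1, and there is no ∂_3, so H_2 = Z.

H_2 = Z.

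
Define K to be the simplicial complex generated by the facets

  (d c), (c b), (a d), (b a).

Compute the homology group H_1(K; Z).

Order the vertices as a < b < c < d. Listing each simplex with vertices in this order, K has dimension 1 with simplices:

  0-simplices (4): a, b, c, d
  1-simplices (4): ab, ad, bc, cd

so the chain groups are C_0 ≅ Z^4, C_1 ≅ Z^4.

∂_1: C_1 → C_0 sends each edge [p,q] (with p < q) to q − p.
As a 4×4 matrix over Z this has rank 3, with invariant factors (1,1,1).

From H_k ≅ ker(∂_k) / im(∂_{k+1}) we obtain:

  H_1: rank ker ∂_1 − rank ∂_2 = (4 − 3) − 0 = 1, and there is no ∂_2, so H_1 = Z.

H_1 = Z.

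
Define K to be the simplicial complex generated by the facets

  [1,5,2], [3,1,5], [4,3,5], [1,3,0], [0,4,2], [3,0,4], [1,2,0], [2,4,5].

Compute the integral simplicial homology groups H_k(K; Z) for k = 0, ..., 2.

Order the vertices as 0 < 1 < 2 < 3 < 4 < 5. Listing each simplex with vertices in this order, K has dimension 2 with simplices:

  0-simplices (6): [0], [1], [2], [3], [4], [5]
  1-simplices (12): [0,1], [0,2], [0,3], [0,4], [1,2], [1,3], [1,5], [2,4], [2,5], [3,4], [3,5], [4,5]
  2-simplices (8): [0,1,2], [0,1,3], [0,2,4], [0,3,4], [1,2,5], [1,3,5], [2,4,5], [3,4,5]

Hence C_0 ≅ Z^6, C_1 ≅ Z^12, C_2 ≅ Z^8.

∂_1: C_1 → C_0 is given by ∂[p,q] = [q] − [p].
The resulting 6×12 matrix has rank 5, and its Smith normal form has invariant factors (1,1,1,1,1).

Boundary ∂_2: C_2 → C_1 acts by ∂[p,q,r] = [q,r] − [p,r] + [p,q]. For instance
  ∂[3,4,5] = [4,5] − [3,5] + [3,4],
  ∂[2,4,5] = [4,5] − [2,5] + [2,4].
As a 12×8 matrix over Z this has rank 7, with invariant factors (1,1,1,1,1,1,1).

From H_k ≅ ker(∂_k) / im(∂_{k+1}) we obtain:

  H_0: rank C_0 − rank ∂_1 = 6 − 5 = 1, and the invariant factors of ∂_1 are all 1, so H_0 ≅ Z.
  H_1: rank ker ∂_1 − rank ∂_2 = (12 − 5) − 7 = 0, and the invariant factors of ∂_2 are all 1, so H_1 ≅ 0.
  H_2: rank ker ∂_2 − rank ∂_3 = (8 − 7) − 0 = 1, and there is no ∂_3, so H_2 ≅ Z.

As a check, the Euler characteristic is 6 − 12 + 8 = 2, which agrees with 1 − 0 + 1 = 2.

H_0 ≅ Z,  H_1 = 0,  H_2 ≅ Z.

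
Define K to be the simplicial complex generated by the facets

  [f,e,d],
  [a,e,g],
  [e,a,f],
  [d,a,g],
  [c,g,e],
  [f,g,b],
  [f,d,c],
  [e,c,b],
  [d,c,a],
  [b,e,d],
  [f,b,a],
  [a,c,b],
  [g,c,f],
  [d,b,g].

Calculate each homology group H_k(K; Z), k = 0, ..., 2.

Take the total order a < b < c < d < e < f < g on the vertex set. Then K (dimension 2) consists of the simplices:

  0-simplices (7): a, b, c, d, e, f, g
  1-simplices (21): ab, ac, ad, ae, af, ag, bc, bd, be, bf, bg, cd, ce, cf, cg, de, df, dg, ef, eg, fg
  2-simplices (14): abc, abf, acd, adg, aef, aeg, bce, bde, bdg, bfg, cdf, ceg, cfg, def

so the chain groups are C_0 ≅ Z^7, C_1 ≅ Z^21, C_2 ≅ Z^14.

The boundary map ∂_1: C_1 → C_0 sends each edge [p,q] (with p < q) to q − p.
This gives a 7×21 integer matrix of rank 6; reducing to Smith normal form yields diagonal entries (1,1,1,1,1,1).

Boundary ∂_2: C_2 → C_1 sends each 2-simplex [p,q,r] to [q,r] − [p,r] + [p,q]. For instance
  ∂cdf = df − cf + cd,
  ∂cfg = fg − cg + cf.
As a 21×14 matrix over Z this has rank 13, with invariant factors (1,1,1,1,1,1,1,1,1,1,1,1,1).

From H_k ≅ ker(∂_k) / im(∂_{k+1}) we obtain:

  H_0: rank C_0 − rank ∂_1 = 7 − 6 = 1, and the invariant factors of ∂_1 are all 1, so H_0 = Z.
  H_1: rank ker ∂_1 − rank ∂_2 = (21 − 6) − 13 = 2, and the invariant factors of ∂_2 are all 1, so H_1 = Z^2.
  H_2: rank ker ∂_2 − rank ∂_3 = (14 − 13) − 0 = 1, and there is no ∂_3, so H_2 = Z.

As a check, the Euler characteristic is 7 − 21 + 14 = 0, which agrees with 1 − 2 + 1 = 0.

H_0 = Z,  H_1 = Z^2,  H_2 = Z.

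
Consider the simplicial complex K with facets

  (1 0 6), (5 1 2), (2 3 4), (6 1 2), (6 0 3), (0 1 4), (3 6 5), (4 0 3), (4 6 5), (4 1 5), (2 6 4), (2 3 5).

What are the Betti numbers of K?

Fix the vertex order 0 < 1 < 2 < 3 < 4 < 5 < 6 and write every simplex with vertices in increasing order. Then dim K = 2 and the simplices of K are:

  0-simplices (7): [0], [1], [2], [3], [4], [5], [6]
  1-simplices (18): [0,1], [0,3], [0,4], [0,6], [1,2], [1,4], [1,5], [1,6], [2,3], [2,4], [2,5], [2,6], [3,4], [3,5], [3,6], [4,5], [4,6], [5,6]
  2-simplices (12): [0,1,4], [0,1,6], [0,3,4], [0,3,6], [1,2,5], [1,2,6], [1,4,5], [2,3,4], [2,3,5], [2,4,6], [3,5,6], [4,5,6]

so the chain groups are C_0 ≅ Z^7, C_1 ≅ Z^18, C_2 ≅ Z^12.

The boundary map ∂_1: C_1 → C_0 sends each edge [p,q] (with p < q) to q − p. For instance
  ∂[5,6] = [6] − [5].
As a 7×18 matrix over Z this has rank 6, with invariant factors (1,1,1,1,1,1).

The boundary map ∂_2: C_2 → C_1 acts by ∂[p,q,r] = [q,r] − [p,r] + [p,q]. For instance
  ∂[0,3,4] = [3,4] − [0,4] + [0,3],
  ∂[0,1,6] = [1,6] − [0,6] + [0,1].
The 18×12 boundary matrix has rank 12 and Smith normal form diag(1,1,1,1,1,1,1,1,1,1,1,2).

Computing H_k = (kernel of ∂_k) / (image of ∂_{k+1}):

  H_0: rank C_0 − rank ∂_1 = 7 − 6 = 1, and the invariant factors of ∂_1 are all 1, so H_0 ≅ Z.
  H_1: rank ker ∂_1 − rank ∂_2 = (18 − 6) − 12 = 0, and ∂_2 has invariant factor 2 > 1, so H_1 ≅ Z/2Z.
  H_2: rank ker ∂_2 − rank ∂_3 = (12 − 12) − 0 = 0, and there is no ∂_3, so H_2 ≅ 0.

As a check, the Euler characteristic is 7 − 18 + 12 = 1, which agrees with 1 − 0 + 0 = 1.
(K is a triangulation of the real projective plane RP^2.)

Hence the Betti numbers are b_0 = 1, b_1 = 0, b_2 = 0.

b_0 = 1, b_1 = 0, b_2 = 0.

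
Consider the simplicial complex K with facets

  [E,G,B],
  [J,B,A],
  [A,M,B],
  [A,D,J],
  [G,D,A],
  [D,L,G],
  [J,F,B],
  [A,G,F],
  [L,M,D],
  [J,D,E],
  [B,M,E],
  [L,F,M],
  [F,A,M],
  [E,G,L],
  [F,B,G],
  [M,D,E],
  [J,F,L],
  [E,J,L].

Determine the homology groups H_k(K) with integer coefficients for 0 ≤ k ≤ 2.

H_0 = Z,  H_1 = Z ⊕ Z/2,  H_2 = 0.

Take the total order A < B < D < E < F < G < J < L < M on the vertex set. Then K (dimension 2) consists of the simplices:

  0-simplices (9): A, B, D, E, F, G, J, L, M
  1-simplices (27): AB, AD, AF, AG, AJ, AM, BE, BF, BG, BJ, BM, DE, DG, DJ, DL, DM, EG, EJ, EL, EM, FG, FJ, FL, FM, GL, JL, LM
  2-simplices (18): ABJ, ABM, ADG, ADJ, AFG, AFM, BEG, BEM, BFG, BFJ, DEJ, DEM, DGL, DLM, EGL, EJL, FJL, FLM

so the chain groups are C_0 ≅ Z^9, C_1 ≅ Z^27, C_2 ≅ Z^18.

The boundary map ∂_1: C_1 → C_0 sends each edge [p,q] (with p < q) to q − p.
This gives a 9×27 integer matrix of rank 8; reducing to Smith normal form yields diagonal entries (1,1,1,1,1,1,1,1).

The boundary map ∂_2: C_2 → C_1 maps a triangle to the signed sum of its edges. For instance
  ∂AFM = FM − AM + AF,
  ∂FJL = JL − FL + FJ.
The 27×18 boundary matrix has rank 18 and Smith normal form diag(1,1,1,1,1,1,1,1,1,1,1,1,1,1,1,1,1,2).

Reading off H_k = ker ∂_k / im ∂_{k+1}:

  H_0: rank C_0 − rank ∂_1 = 9 − 8 = 1, and the invariant factors of ∂_1 are all 1, so H_0 = Z.
  H_1: rank ker ∂_1 − rank ∂_2 = (27 − 8) − 18 = 1, and ∂_2 has invariant factor 2 > 1, so H_1 = Z ⊕ Z/2.
  H_2: rank ker ∂_2 − rank ∂_3 = (18 − 18) − 0 = 0, and there is no ∂_3, so H_2 = 0.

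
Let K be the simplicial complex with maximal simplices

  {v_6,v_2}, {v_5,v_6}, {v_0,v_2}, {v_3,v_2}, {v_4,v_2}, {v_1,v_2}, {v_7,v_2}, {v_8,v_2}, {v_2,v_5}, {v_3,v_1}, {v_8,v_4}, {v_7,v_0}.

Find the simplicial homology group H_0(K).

K has 9 vertices, 12 edges.
rank ∂_0 = 0, rank ∂_1 = 8 ⇒ b_0 = 9 − 0 − 8 = 1; all invariant factors of ∂_1 are 1 so no torsion. So H_0 ≅ Z.

H_0 ≅ Z.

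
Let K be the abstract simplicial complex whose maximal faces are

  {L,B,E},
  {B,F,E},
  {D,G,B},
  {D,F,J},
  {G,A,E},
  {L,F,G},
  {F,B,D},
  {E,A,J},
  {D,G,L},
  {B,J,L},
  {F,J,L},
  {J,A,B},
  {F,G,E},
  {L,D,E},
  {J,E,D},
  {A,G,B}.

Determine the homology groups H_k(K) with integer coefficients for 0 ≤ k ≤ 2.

H_0 = Z,  H_1 = Z^2,  H_2 = Z.

Fix the vertex order A < B < D < E < F < G < J < L and write every simplex with vertices in increasing order. Then dim K = 2 and the simplices of K are:

  0-simplices (8): A, B, D, E, F, G, J, L
  1-simplices (24): AB, AE, AG, AJ, BD, BE, BF, BG, BJ, BL, DE, DF, DG, DJ, DL, EF, EG, EJ, EL, FG, FJ, FL, GL, JL
  2-simplices (16): ABG, ABJ, AEG, AEJ, BDF, BDG, BEF, BEL, BJL, DEJ, DEL, DFJ, DGL, EFG, FGL, FJL

giving chain groups C_0 ≅ Z^8, C_1 ≅ Z^24, C_2 ≅ Z^16.

∂_1: C_1 → C_0 maps an edge to its endpoints' difference, ∂[p,q] = q − p. For instance
  ∂FL = L − F.
This gives a 8×24 integer matrix of rank 7; reducing to Smith normal form yields diagonal entries (1,1,1,1,1,1,1).

The boundary map ∂_2: C_2 → C_1 acts by ∂[p,q,r] = [q,r] − [p,r] + [p,q]. For instance
  ∂BJL = JL − BL + BJ,
  ∂AEJ = EJ − AJ + AE.
This gives a 24×16 integer matrix of rank 15; reducing to Smith normal form yields diagonal entries (1,1,1,1,1,1,1,1,1,1,1,1,1,1,1).

From H_k ≅ ker(∂_k) / im(∂_{k+1}) we obtain:

  H_0: rank C_0 − rank ∂_1 = 8 − 7 = 1, and the invariant factors of ∂_1 are all 1, so H_0 = Z.
  H_1: rank ker ∂_1 − rank ∂_2 = (24 − 7) − 15 = 2, and the invariant factors of ∂_2 are all 1, so H_1 = Z^2.
  H_2: rank ker ∂_2 − rank ∂_3 = (16 − 15) − 0 = 1, and there is no ∂_3, so H_2 = Z.

As a check, the Euler characteristic is 8 − 24 + 16 = 0, which agrees with 1 − 2 + 1 = 0.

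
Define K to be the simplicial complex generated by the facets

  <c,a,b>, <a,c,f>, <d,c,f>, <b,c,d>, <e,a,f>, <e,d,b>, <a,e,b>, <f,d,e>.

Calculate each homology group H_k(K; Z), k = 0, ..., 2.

Order the vertices as a < b < c < d < e < f. Listing each simplex with vertices in this order, K has dimension 2 with simplices:

  0-simplices (6): a, b, c, d, e, f
  1-simplices (12): ab, ac, ae, af, bc, bd, be, cd, cf, de, df, ef
  2-simplices (8): abc, abe, acf, aef, bcd, bde, cdf, def

so the chain groups are C_0 ≅ Z^6, C_1 ≅ Z^12, C_2 ≅ Z^8.

The boundary map ∂_1: C_1 → C_0 sends each edge [p,q] (with p < q) to q − p. For instance
  ∂be = e − b.
The resulting 6×12 matrix has rank 5, and its Smith normal form has invariant factors (1,1,1,1,1).

Boundary ∂_2: C_2 → C_1 maps a triangle to the signed sum of its edges. For instance
  ∂abe = be − ae + ab,
  ∂aef = ef − af + ae.
This gives a 12×8 integer matrix of rank 7; reducing to Smith normal form yields diagonal entries (1,1,1,1,1,1,1).

Now H_k = ker ∂_k / im ∂_{k+1}, so:

  H_0: rank C_0 − rank ∂_1 = 6 − 5 = 1, and the invariant factors of ∂_1 are all 1, so H_0 ≅ Z.
  H_1: rank ker ∂_1 − rank ∂_2 = (12 − 5) − 7 = 0, and the invariant factors of ∂_2 are all 1, so H_1 ≅ 0.
  H_2: rank ker ∂_2 − rank ∂_3 = (8 − 7) − 0 = 1, and there is no ∂_3, so H_2 ≅ Z.

As a check, the Euler characteristic is 6 − 12 + 8 = 2, which agrees with 1 − 0 + 1 = 2.

H_0 ≅ Z,  H_1 = 0,  H_2 ≅ Z.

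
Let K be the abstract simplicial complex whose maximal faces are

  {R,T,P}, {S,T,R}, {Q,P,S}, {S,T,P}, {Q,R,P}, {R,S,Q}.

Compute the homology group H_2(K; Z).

H_2 ≅ Z.

We work with the vertex ordering P < Q < R < S < T. The simplices of K, each written with vertices in increasing order, are:

  0-simplices (5): P, Q, R, S, T
  1-simplices (9): PQ, PR, PS, PT, QR, QS, RS, RT, ST
  2-simplices (6): PQR, PQS, PRT, PST, QRS, RST

so the chain groups are C_0 ≅ Z^5, C_1 ≅ Z^9, C_2 ≅ Z^6.

Boundary ∂_1: C_1 → C_0 sends each edge [p,q] (with p < q) to q − p.
The resulting 5×9 matrix has rank 4, and its Smith normal form has invariant factors (1,1,1,1).

Boundary ∂_2: C_2 → C_1 acts by ∂[p,q,r] = [q,r] − [p,r] + [p,q]. For instance
  ∂PQS = QS − PS + PQ,
  ∂RST = ST − RT + RS.
The resulting 9×6 matrix has rank 5, and its Smith normal form has invariant factors (1,1,1,1,1).

Now H_k = ker ∂_k / im ∂_{k+1}, so:

  H_2: rank ker ∂_2 − rank ∂_3 = (6 − 5) − 0 = 1, and there is no ∂_3, so H_2 ≅ Z.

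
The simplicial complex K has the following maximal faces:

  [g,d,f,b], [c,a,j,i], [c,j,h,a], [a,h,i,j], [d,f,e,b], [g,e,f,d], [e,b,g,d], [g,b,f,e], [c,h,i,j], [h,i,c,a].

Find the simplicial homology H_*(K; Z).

H_0 ≅ Z^2,  H_1 = 0,  H_2 = 0,  H_3 ≅ Z^2.

Order the vertices as a < b < c < d < e < f < g < h < i < j. Listing each simplex with vertices in this order, K has dimension 3 with simplices:

  0-simplices (10): a, b, c, d, e, f, g, h, i, j
  1-simplices (20): ac, ah, ai, aj, bd, be, bf, bg, ch, ci, cj, de, df, dg, ef, eg, fg, hi, hj, ij
  2-simplices (20): ach, aci, acj, ahi, ahj, aij, bde, bdf, bdg, bef, beg, bfg, chi, chj, cij, def, deg, dfg, efg, hij
  3-simplices (10): achi, achj, acij, ahij, bdef, bdeg, bdfg, befg, chij, defg

Hence C_0 ≅ Z^10, C_1 ≅ Z^20, C_2 ≅ Z^20, C_3 ≅ Z^10.

Boundary ∂_1: C_1 → C_0 is given by ∂[p,q] = [q] − [p].
The resulting 10×20 matrix has rank 8, and its Smith normal form has invariant factors (1,1,1,1,1,1,1,1).

Boundary ∂_2: C_2 → C_1 sends each 2-simplex [p,q,r] to [q,r] − [p,r] + [p,q]. For instance
  ∂ahj = hj − aj + ah,
  ∂bdf = df − bf + bd.
The 20×20 boundary matrix has rank 12 and Smith normal form diag(1,1,1,1,1,1,1,1,1,1,1,1).

The boundary map ∂_3: C_3 → C_2 sends each 3-simplex σ to the alternating sum Σ_i (−1)^i (σ with its i-th vertex removed). For instance
  ∂chij = hij − cij + chj − chi,
  ∂ahij = hij − aij + ahj − ahi.
The resulting 20×10 matrix has rank 8, and its Smith normal form has invariant factors (1,1,1,1,1,1,1,1).

Computing H_k = (kernel of ∂_k) / (image of ∂_{k+1}):

  H_0: rank C_0 − rank ∂_1 = 10 − 8 = 2, and the invariant factors of ∂_1 are all 1, so H_0 = Z^2.
  H_1: rank ker ∂_1 − rank ∂_2 = (20 − 8) − 12 = 0, and the invariant factors of ∂_2 are all 1, so H_1 = 0.
  H_2: rank ker ∂_2 − rank ∂_3 = (20 − 12) − 8 = 0, and the invariant factors of ∂_3 are all 1, so H_2 = 0.
  H_3: rank ker ∂_3 − rank ∂_4 = (10 − 8) − 0 = 2, and there is no ∂_4, so H_3 = Z^2.

As a check, the Euler characteristic is 10 − 20 + 20 − 10 = 0, which agrees with 2 − 0 + 0 − 2 = 0.
(K is a triangulation of the disjoint union of the 3-sphere S^3 and the 3-sphere S^3.)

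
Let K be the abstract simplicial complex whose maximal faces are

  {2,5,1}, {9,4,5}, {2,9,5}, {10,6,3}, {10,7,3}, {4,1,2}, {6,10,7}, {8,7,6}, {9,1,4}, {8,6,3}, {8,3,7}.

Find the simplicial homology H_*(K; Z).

Fix the vertex order 1 < 2 < 3 < 4 < 5 < 6 < 7 < 8 < 9 < 10 and write every simplex with vertices in increasing order. Then dim K = 2 and the simplices of K are:

  0-simplices (10): [1], [2], [3], [4], [5], [6], [7], [8], [9], [10]
  1-simplices (19): [1,2], [1,4], [1,5], [1,9], [2,4], [2,5], [2,9], [3,6], [3,7], [3,8], [3,10], [4,5], [4,9], [5,9], [6,7], [6,8], [6,10], [7,8], [7,10]
  2-simplices (11): [1,2,4], [1,2,5], [1,4,9], [2,5,9], [3,6,8], [3,6,10], [3,7,8], [3,7,10], [4,5,9], [6,7,8], [6,7,10]

Hence C_0 ≅ Z^10, C_1 ≅ Z^19, C_2 ≅ Z^11.

Boundary ∂_1: C_1 → C_0 maps an edge to its endpoints' difference, ∂[p,q] = q − p.
The resulting 10×19 matrix has rank 8, and its Smith normal form has invariant factors (1,1,1,1,1,1,1,1).

Boundary ∂_2: C_2 → C_1 acts by ∂[p,q,r] = [q,r] − [p,r] + [p,q]. For instance
  ∂[1,4,9] = [4,9] − [1,9] + [1,4],
  ∂[4,5,9] = [5,9] − [4,9] + [4,5].
As a 19×11 matrix over Z this has rank 10, with invariant factors (1,1,1,1,1,1,1,1,1,1).

Computing H_k = (kernel of ∂_k) / (image of ∂_{k+1}):

  H_0: rank C_0 − rank ∂_1 = 10 − 8 = 2, and the invariant factors of ∂_1 are all 1, so H_0 = Z^2.
  H_1: rank ker ∂_1 − rank ∂_2 = (19 − 8) − 10 = 1, and the invariant factors of ∂_2 are all 1, so H_1 = Z.
  H_2: rank ker ∂_2 − rank ∂_3 = (11 − 10) − 0 = 1, and there is no ∂_3, so H_2 = Z.

As a check, the Euler characteristic is 10 − 19 + 11 = 2, which agrees with 2 − 1 + 1 = 2.

H_0 = Z^2,  H_1 = Z,  H_2 = Z.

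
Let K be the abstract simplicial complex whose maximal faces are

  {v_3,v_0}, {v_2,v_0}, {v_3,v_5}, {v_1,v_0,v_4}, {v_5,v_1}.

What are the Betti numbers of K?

Fix the vertex order v_0 < v_1 < v_2 < v_3 < v_4 < v_5 and write every simplex with vertices in increasing order. Then dim K = 2 and the simplices of K are:

  0-simplices (6): [v_0], [v_1], [v_2], [v_3], [v_4], [v_5]
  1-simplices (7): [v_0,v_1], [v_0,v_2], [v_0,v_3], [v_0,v_4], [v_1,v_4], [v_1,v_5], [v_3,v_5]
  2-simplices (1): [v_0,v_1,v_4]

Hence C_0 ≅ Z^6, C_1 ≅ Z^7, C_2 ≅ Z^1.

Boundary ∂_1: C_1 → C_0 maps an edge to its endpoints' difference, ∂[p,q] = q − p. For instance
  ∂[v_0,v_1] = [v_1] − [v_0].
As a 6×7 matrix over Z this has rank 5, with invariant factors (1,1,1,1,1).

∂_2: C_2 → C_1 sends each 2-simplex [p,q,r] to [q,r] − [p,r] + [p,q]. For instance
  ∂[v_0,v_1,v_4] = [v_1,v_4] − [v_0,v_4] + [v_0,v_1].
The 7×1 boundary matrix has rank 1 and Smith normal form diag(1).

From H_k ≅ ker(∂_k) / im(∂_{k+1}) we obtain:

  H_0: rank C_0 − rank ∂_1 = 6 − 5 = 1, and the invariant factors of ∂_1 are all 1, so H_0 ≅ Z.
  H_1: rank ker ∂_1 − rank ∂_2 = (7 − 5) − 1 = 1, and the invariant factors of ∂_2 are all 1, so H_1 ≅ Z.
  H_2: rank ker ∂_2 − rank ∂_3 = (1 − 1) − 0 = 0, and there is no ∂_3, so H_2 ≅ 0.

As a check, the Euler characteristic is 6 − 7 + 1 = 0, which agrees with 1 − 1 + 0 = 0.

Hence the Betti numbers are b_0 = 1, b_1 = 1, b_2 = 0.

b_0 = 1, b_1 = 1, b_2 = 0.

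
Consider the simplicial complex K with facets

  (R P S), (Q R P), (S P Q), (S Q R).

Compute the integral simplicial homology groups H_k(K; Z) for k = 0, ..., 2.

H_0 ≅ Z,  H_1 = 0,  H_2 ≅ Z.

Fix the vertex order P < Q < R < S and write every simplex with vertices in increasing order. Then dim K = 2 and the simplices of K are:

  0-simplices (4): P, Q, R, S
  1-simplices (6): PQ, PR, PS, QR, QS, RS
  2-simplices (4): PQR, PQS, PRS, QRS

giving chain groups C_0 ≅ Z^4, C_1 ≅ Z^6, C_2 ≅ Z^4.

Boundary ∂_1: C_1 → C_0 sends each edge [p,q] (with p < q) to q − p.
The 4×6 boundary matrix has rank 3 and Smith normal form diag(1,1,1).

∂_2: C_2 → C_1 maps a triangle to the signed sum of its edges. For instance
  ∂QRS = RS − QS + QR,
  ∂PRS = RS − PS + PR.
This gives a 6×4 integer matrix of rank 3; reducing to Smith normal form yields diagonal entries (1,1,1).

Computing H_k = (kernel of ∂_k) / (image of ∂_{k+1}):

  H_0: rank C_0 − rank ∂_1 = 4 − 3 = 1, and the invariant factors of ∂_1 are all 1, so H_0 ≅ Z.
  H_1: rank ker ∂_1 − rank ∂_2 = (6 − 3) − 3 = 0, and the invariant factors of ∂_2 are all 1, so H_1 ≅ 0.
  H_2: rank ker ∂_2 − rank ∂_3 = (4 − 3) − 0 = 1, and there is no ∂_3, so H_2 ≅ Z.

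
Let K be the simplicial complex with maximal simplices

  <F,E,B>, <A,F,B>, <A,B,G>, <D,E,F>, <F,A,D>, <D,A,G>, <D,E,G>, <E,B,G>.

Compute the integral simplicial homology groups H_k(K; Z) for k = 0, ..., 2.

Take the total order A < B < D < E < F < G on the vertex set. Then K (dimension 2) consists of the simplices:

  0-simplices (6): A, B, D, E, F, G
  1-simplices (12): AB, AD, AF, AG, BE, BF, BG, DE, DF, DG, EF, EG
  2-simplices (8): ABF, ABG, ADF, ADG, BEF, BEG, DEF, DEG

Hence C_0 ≅ Z^6, C_1 ≅ Z^12, C_2 ≅ Z^8.

The boundary map ∂_1: C_1 → C_0 is given by ∂[p,q] = [q] − [p].
The 6×12 boundary matrix has rank 5 and Smith normal form diag(1,1,1,1,1).

∂_2: C_2 → C_1 maps a triangle to the signed sum of its edges. For instance
  ∂BEF = EF − BF + BE,
  ∂DEF = EF − DF + DE.
The 12×8 boundary matrix has rank 7 and Smith normal form diag(1,1,1,1,1,1,1).

Reading off H_k = ker ∂_k / im ∂_{k+1}:

  H_0: rank C_0 − rank ∂_1 = 6 − 5 = 1, and the invariant factors of ∂_1 are all 1, so H_0 = Z.
  H_1: rank ker ∂_1 − rank ∂_2 = (12 − 5) − 7 = 0, and the invariant factors of ∂_2 are all 1, so H_1 = 0.
  H_2: rank ker ∂_2 − rank ∂_3 = (8 − 7) − 0 = 1, and there is no ∂_3, so H_2 = Z.

As a check, the Euler characteristic is 6 − 12 + 8 = 2, which agrees with 1 − 0 + 1 = 2.
(K is a triangulation of the 2-sphere S^2.)

H_0 ≅ Z,  H_1 = 0,  H_2 ≅ Z.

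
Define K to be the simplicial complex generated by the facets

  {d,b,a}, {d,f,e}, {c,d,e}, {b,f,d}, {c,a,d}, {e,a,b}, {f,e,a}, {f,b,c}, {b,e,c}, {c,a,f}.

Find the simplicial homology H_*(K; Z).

H_0 ≅ Z,  H_1 ≅ Z/2,  H_2 = 0.

We work with the vertex ordering a < b < c < d < e < f. The simplices of K, each written with vertices in increasing order, are:

  0-simplices (6): a, b, c, d, e, f
  1-simplices (15): ab, ac, ad, ae, af, bc, bd, be, bf, cd, ce, cf, de, df, ef
  2-simplices (10): abd, abe, acd, acf, aef, bce, bcf, bdf, cde, def

Hence C_0 ≅ Z^6, C_1 ≅ Z^15, C_2 ≅ Z^10.

The boundary map ∂_1: C_1 → C_0 maps an edge to its endpoints' difference, ∂[p,q] = q − p.
This gives a 6×15 integer matrix of rank 5; reducing to Smith normal form yields diagonal entries (1,1,1,1,1).

Boundary ∂_2: C_2 → C_1 maps a triangle to the signed sum of its edges. For instance
  ∂def = ef − df + de,
  ∂bcf = cf − bf + bc.
As a 15×10 matrix over Z this has rank 10, with invariant factors (1,1,1,1,1,1,1,1,1,2).

Computing H_k = (kernel of ∂_k) / (image of ∂_{k+1}):

  H_0: rank C_0 − rank ∂_1 = 6 − 5 = 1, and the invariant factors of ∂_1 are all 1, so H_0 ≅ Z.
  H_1: rank ker ∂_1 − rank ∂_2 = (15 − 5) − 10 = 0, and ∂_2 has invariant factor 2 > 1, so H_1 ≅ Z/2.
  H_2: rank ker ∂_2 − rank ∂_3 = (10 − 10) − 0 = 0, and there is no ∂_3, so H_2 ≅ 0.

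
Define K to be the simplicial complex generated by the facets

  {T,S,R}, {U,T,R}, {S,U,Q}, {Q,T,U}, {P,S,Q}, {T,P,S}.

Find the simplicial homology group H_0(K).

H_0 = Z.

Order the vertices as P < Q < R < S < T < U. Listing each simplex with vertices in this order, K has dimension 2 with simplices:

  0-simplices (6): P, Q, R, S, T, U
  1-simplices (12): PQ, PS, PT, QS, QT, QU, RS, RT, RU, ST, SU, TU
  2-simplices (6): PQS, PST, QSU, QTU, RST, RTU

giving chain groups C_0 ≅ Z^6, C_1 ≅ Z^12, C_2 ≅ Z^6.

Boundary ∂_1: C_1 → C_0 sends each edge [p,q] (with p < q) to q − p. For instance
  ∂SU = U − S.
The resulting 6×12 matrix has rank 5, and its Smith normal form has invariant factors (1,1,1,1,1).

∂_2: C_2 → C_1 maps a triangle to the signed sum of its edges. For instance
  ∂PQS = QS − PS + PQ,
  ∂RTU = TU − RU + RT.
The 12×6 boundary matrix has rank 6 and Smith normal form diag(1,1,1,1,1,1).

Computing H_k = (kernel of ∂_k) / (image of ∂_{k+1}):

  H_0: rank C_0 − rank ∂_1 = 6 − 5 = 1, and the invariant factors of ∂_1 are all 1, so H_0 ≅ Z.

(K is a triangulation of the cylinder S^1 x I.)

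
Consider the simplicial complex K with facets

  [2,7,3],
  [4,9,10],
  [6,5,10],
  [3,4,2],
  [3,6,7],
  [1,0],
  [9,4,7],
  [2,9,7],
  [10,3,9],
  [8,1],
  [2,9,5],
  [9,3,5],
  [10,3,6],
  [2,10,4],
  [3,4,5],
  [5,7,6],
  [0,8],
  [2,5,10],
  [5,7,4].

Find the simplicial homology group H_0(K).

H_0 = Z^2.

K has 11 vertices, 27 edges, 16 triangles.
rank ∂_0 = 0, rank ∂_1 = 9 ⇒ b_0 = 11 − 0 − 9 = 2; all invariant factors of ∂_1 are 1 so no torsion. So H_0 ≅ Z^2.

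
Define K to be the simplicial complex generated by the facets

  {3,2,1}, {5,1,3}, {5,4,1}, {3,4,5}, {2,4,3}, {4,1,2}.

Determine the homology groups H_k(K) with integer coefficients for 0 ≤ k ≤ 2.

H_0 = Z,  H_1 = 0,  H_2 = Z.

Take the total order 1 < 2 < 3 < 4 < 5 on the vertex set. Then K (dimension 2) consists of the simplices:

  0-simplices (5): [1], [2], [3], [4], [5]
  1-simplices (9): [1,2], [1,3], [1,4], [1,5], [2,3], [2,4], [3,4], [3,5], [4,5]
  2-simplices (6): [1,2,3], [1,2,4], [1,3,5], [1,4,5], [2,3,4], [3,4,5]

giving chain groups C_0 ≅ Z^5, C_1 ≅ Z^9, C_2 ≅ Z^6.

The boundary map ∂_1: C_1 → C_0 sends each edge [p,q] (with p < q) to q − p.
The 5×9 boundary matrix has rank 4 and Smith normal form diag(1,1,1,1).

Boundary ∂_2: C_2 → C_1 sends each 2-simplex [p,q,r] to [q,r] − [p,r] + [p,q]. For instance
  ∂[3,4,5] = [4,5] − [3,5] + [3,4],
  ∂[1,2,4] = [2,4] − [1,4] + [1,2].
As a 9×6 matrix over Z this has rank 5, with invariant factors (1,1,1,1,1).

Reading off H_k = ker ∂_k / im ∂_{k+1}:

  H_0: rank C_0 − rank ∂_1 = 5 − 4 = 1, and the invariant factors of ∂_1 are all 1, so H_0 ≅ Z.
  H_1: rank ker ∂_1 − rank ∂_2 = (9 − 4) − 5 = 0, and the invariant factors of ∂_2 are all 1, so H_1 ≅ 0.
  H_2: rank ker ∂_2 − rank ∂_3 = (6 − 5) − 0 = 1, and there is no ∂_3, so H_2 ≅ Z.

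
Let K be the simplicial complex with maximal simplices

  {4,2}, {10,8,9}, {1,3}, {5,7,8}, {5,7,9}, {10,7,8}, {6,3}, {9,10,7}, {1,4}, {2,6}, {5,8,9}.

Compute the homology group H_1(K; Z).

Order the vertices as 1 < 2 < 3 < 4 < 5 < 6 < 7 < 8 < 9 < 10. Listing each simplex with vertices in this order, K has dimension 2 with simplices:

  0-simplices (10): [1], [2], [3], [4], [5], [6], [7], [8], [9], [10]
  1-simplices (14): [1,3], [1,4], [2,4], [2,6], [3,6], [5,7], [5,8], [5,9], [7,8], [7,9], [7,10], [8,9], [8,10], [9,10]
  2-simplices (6): [5,7,8], [5,7,9], [5,8,9], [7,8,10], [7,9,10], [8,9,10]

so the chain groups are C_0 ≅ Z^10, C_1 ≅ Z^14, C_2 ≅ Z^6.

The boundary map ∂_1: C_1 → C_0 maps an edge to its endpoints' difference, ∂[p,q] = q − p.
This gives a 10×14 integer matrix of rank 8; reducing to Smith normal form yields diagonal entries (1,1,1,1,1,1,1,1).

The boundary map ∂_2: C_2 → C_1 sends each 2-simplex [p,q,r] to [q,r] − [p,r] + [p,q]. For instance
  ∂[5,7,9] = [7,9] − [5,9] + [5,7],
  ∂[8,9,10] = [9,10] − [8,10] + [8,9].
This gives a 14×6 integer matrix of rank 5; reducing to Smith normal form yields diagonal entries (1,1,1,1,1).

Now H_k = ker ∂_k / im ∂_{k+1}, so:

  H_1: rank ker ∂_1 − rank ∂_2 = (14 − 8) − 5 = 1, and the invariant factors of ∂_2 are all 1, so H_1 = Z.

H_1 ≅ Z.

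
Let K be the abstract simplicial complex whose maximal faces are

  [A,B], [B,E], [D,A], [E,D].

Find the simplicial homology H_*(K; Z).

Take the total order A < B < D < E on the vertex set. Then K (dimension 1) consists of the simplices:

  0-simplices (4): A, B, D, E
  1-simplices (4): AB, AD, BE, DE

giving chain groups C_0 ≅ Z^4, C_1 ≅ Z^4.

∂_1: C_1 → C_0 is given by ∂[p,q] = [q] − [p]. For instance
  ∂AD = D − A.
The resulting 4×4 matrix has rank 3, and its Smith normal form has invariant factors (1,1,1).

From H_k ≅ ker(∂_k) / im(∂_{k+1}) we obtain:

  H_0: rank C_0 − rank ∂_1 = 4 − 3 = 1, and the invariant factors of ∂_1 are all 1, so H_0 = Z.
  H_1: rank ker ∂_1 − rank ∂_2 = (4 − 3) − 0 = 1, and there is no ∂_2, so H_1 = Z.

H_0 ≅ Z,  H_1 ≅ Z.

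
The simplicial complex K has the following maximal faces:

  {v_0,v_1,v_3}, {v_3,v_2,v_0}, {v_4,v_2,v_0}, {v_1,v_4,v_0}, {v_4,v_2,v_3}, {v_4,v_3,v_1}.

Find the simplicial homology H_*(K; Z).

H_0 = Z,  H_1 = 0,  H_2 = Z.

We work with the vertex ordering v_0 < v_1 < v_2 < v_3 < v_4. The simplices of K, each written with vertices in increasing order, are:

  0-simplices (5): [v_0], [v_1], [v_2], [v_3], [v_4]
  1-simplices (9): [v_0,v_1], [v_0,v_2], [v_0,v_3], [v_0,v_4], [v_1,v_3], [v_1,v_4], [v_2,v_3], [v_2,v_4], [v_3,v_4]
  2-simplices (6): [v_0,v_1,v_3], [v_0,v_1,v_4], [v_0,v_2,v_3], [v_0,v_2,v_4], [v_1,v_3,v_4], [v_2,v_3,v_4]

giving chain groups C_0 ≅ Z^5, C_1 ≅ Z^9, C_2 ≅ Z^6.

Boundary ∂_1: C_1 → C_0 sends each edge [p,q] (with p < q) to q − p. For instance
  ∂[v_0,v_3] = [v_3] − [v_0].
As a 5×9 matrix over Z this has rank 4, with invariant factors (1,1,1,1).

The boundary map ∂_2: C_2 → C_1 sends each 2-simplex [p,q,r] to [q,r] − [p,r] + [p,q]. For instance
  ∂[v_0,v_1,v_3] = [v_1,v_3] − [v_0,v_3] + [v_0,v_1],
  ∂[v_1,v_3,v_4] = [v_3,v_4] − [v_1,v_4] + [v_1,v_3].
The 9×6 boundary matrix has rank 5 and Smith normal form diag(1,1,1,1,1).

Reading off H_k = ker ∂_k / im ∂_{k+1}:

  H_0: rank C_0 − rank ∂_1 = 5 − 4 = 1, and the invariant factors of ∂_1 are all 1, so H_0 = Z.
  H_1: rank ker ∂_1 − rank ∂_2 = (9 − 4) − 5 = 0, and the invariant factors of ∂_2 are all 1, so H_1 = 0.
  H_2: rank ker ∂_2 − rank ∂_3 = (6 − 5) − 0 = 1, and there is no ∂_3, so H_2 = Z.

(K is a triangulation of the 2-sphere S^2.)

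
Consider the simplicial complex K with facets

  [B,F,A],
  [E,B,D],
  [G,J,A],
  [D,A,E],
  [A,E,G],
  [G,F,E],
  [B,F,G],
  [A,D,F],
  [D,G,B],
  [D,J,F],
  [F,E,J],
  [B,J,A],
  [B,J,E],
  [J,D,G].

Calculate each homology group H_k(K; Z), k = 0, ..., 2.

Fix the vertex order A < B < D < E < F < G < J and write every simplex with vertices in increasing order. Then dim K = 2 and the simplices of K are:

  0-simplices (7): A, B, D, E, F, G, J
  1-simplices (21): AB, AD, AE, AF, AG, AJ, BD, BE, BF, BG, BJ, DE, DF, DG, DJ, EF, EG, EJ, FG, FJ, GJ
  2-simplices (14): ABF, ABJ, ADE, ADF, AEG, AGJ, BDE, BDG, BEJ, BFG, DFJ, DGJ, EFG, EFJ

giving chain groups C_0 ≅ Z^7, C_1 ≅ Z^21, C_2 ≅ Z^14.

Boundary ∂_1: C_1 → C_0 maps an edge to its endpoints' difference, ∂[p,q] = q − p. For instance
  ∂BE = E − B.
This gives a 7×21 integer matrix of rank 6; reducing to Smith normal form yields diagonal entries (1,1,1,1,1,1).

The boundary map ∂_2: C_2 → C_1 acts by ∂[p,q,r] = [q,r] − [p,r] + [p,q]. For instance
  ∂ADE = DE − AE + AD,
  ∂AGJ = GJ − AJ + AG.
As a 21×14 matrix over Z this has rank 13, with invariant factors (1,1,1,1,1,1,1,1,1,1,1,1,1).

Reading off H_k = ker ∂_k / im ∂_{k+1}:

  H_0: rank C_0 − rank ∂_1 = 7 − 6 = 1, and the invariant factors of ∂_1 are all 1, so H_0 ≅ Z.
  H_1: rank ker ∂_1 − rank ∂_2 = (21 − 6) − 13 = 2, and the invariant factors of ∂_2 are all 1, so H_1 ≅ Z^2.
  H_2: rank ker ∂_2 − rank ∂_3 = (14 − 13) − 0 = 1, and there is no ∂_3, so H_2 ≅ Z.

As a check, the Euler characteristic is 7 − 21 + 14 = 0, which agrees with 1 − 2 + 1 = 0.

H_0 = Z,  H_1 = Z^2,  H_2 = Z.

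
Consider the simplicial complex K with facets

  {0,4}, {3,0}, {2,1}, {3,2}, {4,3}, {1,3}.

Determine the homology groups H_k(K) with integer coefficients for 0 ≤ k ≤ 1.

Take the total order 0 < 1 < 2 < 3 < 4 on the vertex set. Then K (dimension 1) consists of the simplices:

  0-simplices (5): [0], [1], [2], [3], [4]
  1-simplices (6): [0,3], [0,4], [1,2], [1,3], [2,3], [3,4]

giving chain groups C_0 ≅ Z^5, C_1 ≅ Z^6.

∂_1: C_1 → C_0 is given by ∂[p,q] = [q] − [p]. For instance
  ∂[2,3] = [3] − [2].
This gives a 5×6 integer matrix of rank 4; reducing to Smith normal form yields diagonal entries (1,1,1,1).

From H_k ≅ ker(∂_k) / im(∂_{k+1}) we obtain:

  H_0: rank C_0 − rank ∂_1 = 5 − 4 = 1, and the invariant factors of ∂_1 are all 1, so H_0 = Z.
  H_1: rank ker ∂_1 − rank ∂_2 = (6 − 4) − 0 = 2, and there is no ∂_2, so H_1 = Z^2.

H_0 ≅ Z,  H_1 ≅ Z^2.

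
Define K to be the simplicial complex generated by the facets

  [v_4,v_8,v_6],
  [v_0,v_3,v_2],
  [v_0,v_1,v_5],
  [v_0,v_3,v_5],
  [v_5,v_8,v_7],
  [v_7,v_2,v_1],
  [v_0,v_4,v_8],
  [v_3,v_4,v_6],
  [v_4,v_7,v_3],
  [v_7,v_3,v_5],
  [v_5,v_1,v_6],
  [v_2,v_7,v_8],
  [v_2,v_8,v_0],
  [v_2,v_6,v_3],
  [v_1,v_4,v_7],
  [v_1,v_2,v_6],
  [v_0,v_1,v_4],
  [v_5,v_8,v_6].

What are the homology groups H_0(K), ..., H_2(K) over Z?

H_0 = Z,  H_1 = Z^2,  H_2 = Z.

Fix the vertex order v_0 < v_1 < v_2 < v_3 < v_4 < v_5 < v_6 < v_7 < v_8 and write every simplex with vertices in increasing order. Then dim K = 2 and the simplices of K are:

  0-simplices (9): [v_0], [v_1], [v_2], [v_3], [v_4], [v_5], [v_6], [v_7], [v_8]
  1-simplices (27): (27 of them)
  2-simplices (18): (18 of them)

giving chain groups C_0 ≅ Z^9, C_1 ≅ Z^27, C_2 ≅ Z^18.

The boundary map ∂_1: C_1 → C_0 sends each edge [p,q] (with p < q) to q − p. For instance
  ∂[v_6,v_8] = [v_8] − [v_6].
This gives a 9×27 integer matrix of rank 8; reducing to Smith normal form yields diagonal entries (1,1,1,1,1,1,1,1).

Boundary ∂_2: C_2 → C_1 sends each 2-simplex [p,q,r] to [q,r] − [p,r] + [p,q]. For instance
  ∂[v_0,v_2,v_8] = [v_2,v_8] − [v_0,v_8] + [v_0,v_2],
  ∂[v_3,v_4,v_6] = [v_4,v_6] − [v_3,v_6] + [v_3,v_4].
This gives a 27×18 integer matrix of rank 17; reducing to Smith normal form yields diagonal entries (1,1,1,1,1,1,1,1,1,1,1,1,1,1,1,1,1).

Now H_k = ker ∂_k / im ∂_{k+1}, so:

  H_0: rank C_0 − rank ∂_1 = 9 − 8 = 1, and the invariant factors of ∂_1 are all 1, so H_0 ≅ Z.
  H_1: rank ker ∂_1 − rank ∂_2 = (27 − 8) − 17 = 2, and the invariant factors of ∂_2 are all 1, so H_1 ≅ Z^2.
  H_2: rank ker ∂_2 − rank ∂_3 = (18 − 17) − 0 = 1, and there is no ∂_3, so H_2 ≅ Z.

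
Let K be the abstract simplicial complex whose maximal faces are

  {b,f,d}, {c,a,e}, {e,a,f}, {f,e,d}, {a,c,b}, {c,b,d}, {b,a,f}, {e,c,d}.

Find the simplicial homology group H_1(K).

Fix the vertex order a < b < c < d < e < f and write every simplex with vertices in increasing order. Then dim K = 2 and the simplices of K are:

  0-simplices (6): a, b, c, d, e, f
  1-simplices (12): ab, ac, ae, af, bc, bd, bf, cd, ce, de, df, ef
  2-simplices (8): abc, abf, ace, aef, bcd, bdf, cde, def

Hence C_0 ≅ Z^6, C_1 ≅ Z^12, C_2 ≅ Z^8.

The boundary map ∂_1: C_1 → C_0 sends each edge [p,q] (with p < q) to q − p.
As a 6×12 matrix over Z this has rank 5, with invariant factors (1,1,1,1,1).

∂_2: C_2 → C_1 sends each 2-simplex [p,q,r] to [q,r] − [p,r] + [p,q]. For instance
  ∂def = ef − df + de,
  ∂cde = de − ce + cd.
This gives a 12×8 integer matrix of rank 7; reducing to Smith normal form yields diagonal entries (1,1,1,1,1,1,1).

Now H_k = ker ∂_k / im ∂_{k+1}, so:

  H_1: rank ker ∂_1 − rank ∂_2 = (12 − 5) − 7 = 0, and the invariant factors of ∂_2 are all 1, so H_1 ≅ 0.

(K is a triangulation of the 2-sphere S^2.)

H_1 ≅ 0.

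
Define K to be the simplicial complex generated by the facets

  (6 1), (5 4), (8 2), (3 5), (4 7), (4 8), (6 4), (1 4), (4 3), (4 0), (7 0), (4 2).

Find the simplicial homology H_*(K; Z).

Take the total order 0 < 1 < 2 < 3 < 4 < 5 < 6 < 7 < 8 on the vertex set. Then K (dimension 1) consists of the simplices:

  0-simplices (9): [0], [1], [2], [3], [4], [5], [6], [7], [8]
  1-simplices (12): [0,4], [0,7], [1,4], [1,6], [2,4], [2,8], [3,4], [3,5], [4,5], [4,6], [4,7], [4,8]

so the chain groups are C_0 ≅ Z^9, C_1 ≅ Z^12.

∂_1: C_1 → C_0 sends each edge [p,q] (with p < q) to q − p. For instance
  ∂[2,4] = [4] − [2].
As a 9×12 matrix over Z this has rank 8, with invariant factors (1,1,1,1,1,1,1,1).

Reading off H_k = ker ∂_k / im ∂_{k+1}:

  H_0: rank C_0 − rank ∂_1 = 9 − 8 = 1, and the invariant factors of ∂_1 are all 1, so H_0 ≅ Z.
  H_1: rank ker ∂_1 − rank ∂_2 = (12 − 8) − 0 = 4, and there is no ∂_2, so H_1 ≅ Z^4.

H_0 ≅ Z,  H_1 ≅ Z^4.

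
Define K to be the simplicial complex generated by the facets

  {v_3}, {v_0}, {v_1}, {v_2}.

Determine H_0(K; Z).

K has 4 vertices.
rank ∂_0 = 0, rank ∂_1 = 0 ⇒ b_0 = 4 − 0 − 0 = 4. So H_0 = Z^4.

H_0 ≅ Z^4.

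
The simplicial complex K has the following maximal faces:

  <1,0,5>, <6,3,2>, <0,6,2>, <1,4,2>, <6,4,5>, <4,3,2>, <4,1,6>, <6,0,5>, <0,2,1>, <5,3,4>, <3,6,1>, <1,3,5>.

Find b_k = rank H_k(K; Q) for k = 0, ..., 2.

Order the vertices as 0 < 1 < 2 < 3 < 4 < 5 < 6. Listing each simplex with vertices in this order, K has dimension 2 with simplices:

  0-simplices (7): [0], [1], [2], [3], [4], [5], [6]
  1-simplices (18): [0,1], [0,2], [0,5], [0,6], [1,2], [1,3], [1,4], [1,5], [1,6], [2,3], [2,4], [2,6], [3,4], [3,5], [3,6], [4,5], [4,6], [5,6]
  2-simplices (12): [0,1,2], [0,1,5], [0,2,6], [0,5,6], [1,2,4], [1,3,5], [1,3,6], [1,4,6], [2,3,4], [2,3,6], [3,4,5], [4,5,6]

giving chain groups C_0 ≅ Z^7, C_1 ≅ Z^18, C_2 ≅ Z^12.

Boundary ∂_1: C_1 → C_0 sends each edge [p,q] (with p < q) to q − p. For instance
  ∂[2,3] = [3] − [2].
As a 7×18 matrix over Z this has rank 6, with invariant factors (1,1,1,1,1,1).

∂_2: C_2 → C_1 acts by ∂[p,q,r] = [q,r] − [p,r] + [p,q]. For instance
  ∂[2,3,4] = [3,4] − [2,4] + [2,3],
  ∂[0,5,6] = [5,6] − [0,6] + [0,5].
The 18×12 boundary matrix has rank 12 and Smith normal form diag(1,1,1,1,1,1,1,1,1,1,1,2).

Computing H_k = (kernel of ∂_k) / (image of ∂_{k+1}):

  H_0: rank C_0 − rank ∂_1 = 7 − 6 = 1, and the invariant factors of ∂_1 are all 1, so H_0 = Z.
  H_1: rank ker ∂_1 − rank ∂_2 = (18 − 6) − 12 = 0, and ∂_2 has invariant factor 2 > 1, so H_1 = Z/2.
  H_2: rank ker ∂_2 − rank ∂_3 = (12 − 12) − 0 = 0, and there is no ∂_3, so H_2 = 0.

As a check, the Euler characteristic is 7 − 18 + 12 = 1, which agrees with 1 − 0 + 0 = 1.

Hence the Betti numbers are b_0 = 1, b_1 = 0, b_2 = 0.

b_0 = 1, b_1 = 0, b_2 = 0.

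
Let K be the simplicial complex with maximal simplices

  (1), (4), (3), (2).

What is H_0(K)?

H_0 ≅ Z^4.

Order the vertices as 1 < 2 < 3 < 4. Listing each simplex with vertices in this order, K has dimension 0 with simplices:

  0-simplices (4): [1], [2], [3], [4]

Hence C_0 ≅ Z^4.

From H_k ≅ ker(∂_k) / im(∂_{k+1}) we obtain:

  H_0: rank C_0 − rank ∂_1 = 4 − 0 = 4, and there is no ∂_1, so H_0 = Z^4.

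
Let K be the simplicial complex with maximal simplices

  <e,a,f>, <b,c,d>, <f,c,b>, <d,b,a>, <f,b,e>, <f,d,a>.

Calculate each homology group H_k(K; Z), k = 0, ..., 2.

H_0 = Z,  H_1 = Z,  H_2 = 0.

Fix the vertex order a < b < c < d < e < f and write every simplex with vertices in increasing order. Then dim K = 2 and the simplices of K are:

  0-simplices (6): a, b, c, d, e, f
  1-simplices (12): ab, ad, ae, af, bc, bd, be, bf, cd, cf, df, ef
  2-simplices (6): abd, adf, aef, bcd, bcf, bef

so the chain groups are C_0 ≅ Z^6, C_1 ≅ Z^12, C_2 ≅ Z^6.

The boundary map ∂_1: C_1 → C_0 sends each edge [p,q] (with p < q) to q − p. For instance
  ∂bf = f − b.
The 6×12 boundary matrix has rank 5 and Smith normal form diag(1,1,1,1,1).

Boundary ∂_2: C_2 → C_1 acts by ∂[p,q,r] = [q,r] − [p,r] + [p,q]. For instance
  ∂aef = ef − af + ae,
  ∂bcf = cf − bf + bc.
The 12×6 boundary matrix has rank 6 and Smith normal form diag(1,1,1,1,1,1).

From H_k ≅ ker(∂_k) / im(∂_{k+1}) we obtain:

  H_0: rank C_0 − rank ∂_1 = 6 − 5 = 1, and the invariant factors of ∂_1 are all 1, so H_0 ≅ Z.
  H_1: rank ker ∂_1 − rank ∂_2 = (12 − 5) − 6 = 1, and the invariant factors of ∂_2 are all 1, so H_1 ≅ Z.
  H_2: rank ker ∂_2 − rank ∂_3 = (6 − 6) − 0 = 0, and there is no ∂_3, so H_2 ≅ 0.

As a check, the Euler characteristic is 6 − 12 + 6 = 0, which agrees with 1 − 1 + 0 = 0.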